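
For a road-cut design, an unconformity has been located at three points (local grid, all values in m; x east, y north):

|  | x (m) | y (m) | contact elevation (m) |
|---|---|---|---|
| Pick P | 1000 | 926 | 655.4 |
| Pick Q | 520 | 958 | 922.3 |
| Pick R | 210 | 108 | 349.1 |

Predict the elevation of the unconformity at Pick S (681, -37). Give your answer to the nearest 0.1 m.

-10.1 m

Two edge vectors: Pick P→Pick Q = (-480, 32, 266.9), Pick P→Pick R = (-790, -818, -306.3).
Normal n = (Pick P→Pick Q) × (Pick P→Pick R) = (208522.6, -357875, 417920).
So ∂z/∂x = −n_x/n_z = −0.498953 and ∂z/∂y = −n_y/n_z = 0.856324.
Intercept c from Pick P: 655.4 + 498.95 − 792.96 = 361.40.
At (681, -37): z = −339.8 − 31.7 + 361.40 = -10.1 m.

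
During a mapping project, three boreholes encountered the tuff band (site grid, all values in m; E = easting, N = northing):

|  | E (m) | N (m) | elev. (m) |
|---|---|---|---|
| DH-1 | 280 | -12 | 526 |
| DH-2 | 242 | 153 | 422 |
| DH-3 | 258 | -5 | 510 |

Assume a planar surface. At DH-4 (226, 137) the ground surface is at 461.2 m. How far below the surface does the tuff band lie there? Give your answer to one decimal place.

Let the plane be z = a·E + b·N + c.
DH-2−DH-1: −38a + 165b = −104;  DH-3−DH-1: −22a + 7b = −16.
Solving gives a = 0.56837, b = −0.49941.
Then c = 526 − a·280 − b·-12 = 360.86.
At (226, 137): z_contact = 128.45 − 68.42 + 360.86 = 420.90 m.
Depth below ground = 461.2 − 420.90 = 40.3 m.

40.3 m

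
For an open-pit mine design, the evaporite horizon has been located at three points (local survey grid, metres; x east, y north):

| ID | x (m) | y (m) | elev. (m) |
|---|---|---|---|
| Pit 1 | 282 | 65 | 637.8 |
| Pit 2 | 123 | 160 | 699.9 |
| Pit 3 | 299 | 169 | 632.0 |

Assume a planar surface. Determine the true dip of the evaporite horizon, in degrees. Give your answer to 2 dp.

Let the plane be z = a·x + b·y + c.
Pit 2−Pit 1: −159a + 95b = 62.1;  Pit 3−Pit 1: 17a + 104b = −5.8.
Solving gives a = −0.38617, b = 0.00735.
Gradient magnitude |∇z| = √(a² + b²) = √(0.14913 + 0.00005) = 0.38624.
True dip = arctan(0.38624) = 21.12°, dipping toward E (azimuth ≈ 091°).

21.12°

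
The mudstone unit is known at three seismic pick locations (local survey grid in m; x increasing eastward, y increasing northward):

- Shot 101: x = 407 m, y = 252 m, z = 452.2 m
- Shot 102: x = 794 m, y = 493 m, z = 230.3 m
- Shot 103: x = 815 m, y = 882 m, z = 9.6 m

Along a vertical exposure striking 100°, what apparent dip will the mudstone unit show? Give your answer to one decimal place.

Two edge vectors: Shot 101→Shot 102 = (387, 241, -221.9), Shot 101→Shot 103 = (408, 630, -442.6).
Normal n = (Shot 101→Shot 102) × (Shot 101→Shot 103) = (33130.4, 80751, 145482).
So ∂z/∂x = −n_x/n_z = −0.22773 and ∂z/∂y = −n_y/n_z = −0.55506.
Unit vector along 100° is (sin 100°, cos 100°) = (0.9848, -0.1736).
Slope in that direction = a·(0.9848) + b·(-0.1736) = −0.12788.
Apparent dip = arctan|0.12788| = 7.3° (true dip is 31.0°, so apparent ≤ true as expected).

7.3°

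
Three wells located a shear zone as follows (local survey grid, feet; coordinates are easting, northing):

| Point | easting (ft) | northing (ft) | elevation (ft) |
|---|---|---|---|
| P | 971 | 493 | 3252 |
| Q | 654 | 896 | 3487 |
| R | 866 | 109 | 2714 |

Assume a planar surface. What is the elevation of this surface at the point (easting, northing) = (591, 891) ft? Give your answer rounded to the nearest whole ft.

Two edge vectors: P→Q = (-317, 403, 235), P→R = (-105, -384, -538).
Normal n = (P→Q) × (P→R) = (-126574, -195221, 164043).
So ∂z/∂easting = −n_x/n_z = 0.77159 and ∂z/∂northing = −n_y/n_z = 1.19006.
Intercept c from P: 3252 − 749.21 − 586.70 = 1916.09.
At (591, 891): z = 456.0 + 1060.3 + 1916.09 = 3432.4 ft.

3432 ft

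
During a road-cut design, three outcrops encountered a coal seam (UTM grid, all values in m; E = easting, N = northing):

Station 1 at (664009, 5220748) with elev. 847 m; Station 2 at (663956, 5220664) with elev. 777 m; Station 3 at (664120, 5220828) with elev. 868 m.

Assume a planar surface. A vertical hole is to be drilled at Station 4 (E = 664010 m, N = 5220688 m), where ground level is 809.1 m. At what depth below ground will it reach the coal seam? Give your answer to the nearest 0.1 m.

Two edge vectors: Station 1→Station 2 = (-53, -84, -70), Station 1→Station 3 = (111, 80, 21).
Normal n = (Station 1→Station 2) × (Station 1→Station 3) = (3836, -6657, 5084).
So ∂z/∂E = −n_x/n_z = −0.754523997 and ∂z/∂N = −n_y/n_z = 1.309402046.
Intercept c from Station 1: 847 + 501010.72 − 6836058.11 = −6334200.39.
At (664010, 5220688): z_contact = −501011.48 + 6835979.55 − 6334200.39 = 767.68 m.
Depth below ground = 809.1 − 767.68 = 41.4 m.

41.4 m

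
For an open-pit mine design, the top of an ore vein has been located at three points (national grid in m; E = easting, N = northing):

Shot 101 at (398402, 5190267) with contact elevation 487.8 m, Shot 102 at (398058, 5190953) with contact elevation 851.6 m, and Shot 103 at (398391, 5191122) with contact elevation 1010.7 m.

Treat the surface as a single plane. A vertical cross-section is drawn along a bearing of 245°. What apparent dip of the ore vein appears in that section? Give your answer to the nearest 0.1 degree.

22.3°

Two edge vectors: Shot 101→Shot 102 = (-344, 686, 363.8), Shot 101→Shot 103 = (-11, 855, 522.9).
Normal n = (Shot 101→Shot 102) × (Shot 101→Shot 103) = (47660.4, 175875.8, -286574).
So ∂z/∂E = −n_x/n_z = 0.16631 and ∂z/∂N = −n_y/n_z = 0.61372.
Unit vector along 245° is (sin 245°, cos 245°) = (-0.9063, -0.4226).
Slope in that direction = a·(-0.9063) + b·(-0.4226) = −0.41010.
Apparent dip = arctan|0.41010| = 22.3° (true dip is 32.5°, so apparent ≤ true as expected).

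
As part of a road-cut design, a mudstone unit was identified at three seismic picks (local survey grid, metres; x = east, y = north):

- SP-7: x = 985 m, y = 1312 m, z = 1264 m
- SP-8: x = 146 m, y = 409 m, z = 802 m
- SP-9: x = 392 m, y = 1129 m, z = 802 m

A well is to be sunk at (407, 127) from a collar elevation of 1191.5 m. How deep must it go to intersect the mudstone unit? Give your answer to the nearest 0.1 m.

Let the plane be z = a·x + b·y + c.
SP-8−SP-7: −839a − 903b = −462;  SP-9−SP-7: −593a − 183b = −462.
Solving gives a = 0.870918, b = −0.297564.
Then c = 1264 − a·985 − b·1312 = 796.55.
At (407, 127): z_contact = 354.46 − 37.79 + 796.55 = 1113.22 m.
Depth below ground = 1191.5 − 1113.22 = 78.3 m.

78.3 m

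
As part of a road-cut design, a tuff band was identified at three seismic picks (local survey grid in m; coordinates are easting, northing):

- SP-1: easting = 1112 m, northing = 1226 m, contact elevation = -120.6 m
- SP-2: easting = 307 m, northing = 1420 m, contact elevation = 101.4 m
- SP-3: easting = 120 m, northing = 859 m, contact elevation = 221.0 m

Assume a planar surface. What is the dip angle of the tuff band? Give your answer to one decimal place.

Two edge vectors: SP-1→SP-2 = (-805, 194, 222), SP-1→SP-3 = (-992, -367, 341.6).
Normal n = (SP-1→SP-2) × (SP-1→SP-3) = (147744.4, 54764, 487883).
So ∂z/∂easting = −n_x/n_z = −0.30283 and ∂z/∂northing = −n_y/n_z = −0.11225.
Gradient magnitude |∇z| = √(a² + b²) = √(0.09170 + 0.01260) = 0.32296.
True dip = arctan(0.32296) = 17.9°, dipping toward ENE (azimuth ≈ 070°).

17.9°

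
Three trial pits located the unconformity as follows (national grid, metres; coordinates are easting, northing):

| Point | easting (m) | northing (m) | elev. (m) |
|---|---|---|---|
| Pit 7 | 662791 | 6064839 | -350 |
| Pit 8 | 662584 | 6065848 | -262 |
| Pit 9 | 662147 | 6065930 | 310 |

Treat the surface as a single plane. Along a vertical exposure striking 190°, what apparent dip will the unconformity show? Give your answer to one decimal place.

22.7°

Two edge vectors: Pit 7→Pit 8 = (-207, 1009, 88), Pit 7→Pit 9 = (-644, 1091, 660).
Normal n = (Pit 7→Pit 8) × (Pit 7→Pit 9) = (569932, 79948, 423959).
So ∂z/∂easting = −n_x/n_z = −1.34431 and ∂z/∂northing = −n_y/n_z = −0.18857.
Unit vector along 190° is (sin 190°, cos 190°) = (-0.1736, -0.9848).
Slope in that direction = a·(-0.1736) + b·(-0.9848) = 0.41915.
Apparent dip = arctan|0.41915| = 22.7° (true dip is 53.6°, so apparent ≤ true as expected).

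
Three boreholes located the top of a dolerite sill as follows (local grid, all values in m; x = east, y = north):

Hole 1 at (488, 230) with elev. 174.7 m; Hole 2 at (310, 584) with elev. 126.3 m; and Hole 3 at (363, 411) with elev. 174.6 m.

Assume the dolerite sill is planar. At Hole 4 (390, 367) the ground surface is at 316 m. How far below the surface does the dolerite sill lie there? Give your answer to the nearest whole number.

Let the plane be z = a·x + b·y + c.
Hole 2−Hole 1: −178a + 354b = −48.4;  Hole 3−Hole 1: −125a + 181b = −0.1.
Solving gives a = −0.72515, b = −0.50135.
Then c = 174.7 − a·488 − b·230 = 643.88.
At (390, 367): z_contact = −282.8 − 184.0 + 643.88 = 177.1 m.
Depth below ground = 316 − 177.1 = 139 m.

139 m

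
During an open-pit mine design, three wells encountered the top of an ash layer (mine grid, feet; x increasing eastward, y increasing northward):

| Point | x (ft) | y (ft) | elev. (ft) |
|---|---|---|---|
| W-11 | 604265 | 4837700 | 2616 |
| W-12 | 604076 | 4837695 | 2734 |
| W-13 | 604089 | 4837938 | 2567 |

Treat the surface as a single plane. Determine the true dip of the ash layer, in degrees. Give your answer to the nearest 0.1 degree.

Two edge vectors: W-11→W-12 = (-189, -5, 118), W-11→W-13 = (-176, 238, -49).
Normal n = (W-11→W-12) × (W-11→W-13) = (-27839, -30029, -45862).
So ∂z/∂x = −n_x/n_z = −0.60702 and ∂z/∂y = −n_y/n_z = −0.65477.
Gradient magnitude |∇z| = √(a² + b²) = √(0.36847 + 0.42872) = 0.89286.
True dip = arctan(0.89286) = 41.8°, dipping toward NE (azimuth ≈ 043°).

41.8°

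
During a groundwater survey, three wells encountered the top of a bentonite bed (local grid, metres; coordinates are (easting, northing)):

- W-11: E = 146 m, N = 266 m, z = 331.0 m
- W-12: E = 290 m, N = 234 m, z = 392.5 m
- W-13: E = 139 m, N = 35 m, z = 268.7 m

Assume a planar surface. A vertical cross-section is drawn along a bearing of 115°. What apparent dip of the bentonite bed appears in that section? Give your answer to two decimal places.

18.30°

Let the plane be z = a·E + b·N + c.
W-12−W-11: 144a − 32b = 61.5;  W-13−W-11: −7a − 231b = −62.3.
Solving gives a = 0.48376, b = 0.25504.
Unit vector along 115° is (sin 115°, cos 115°) = (0.9063, -0.4226).
Slope in that direction = a·(0.9063) + b·(-0.4226) = 0.33065.
Apparent dip = arctan|0.33065| = 18.30° (true dip is 28.7°, so apparent ≤ true as expected).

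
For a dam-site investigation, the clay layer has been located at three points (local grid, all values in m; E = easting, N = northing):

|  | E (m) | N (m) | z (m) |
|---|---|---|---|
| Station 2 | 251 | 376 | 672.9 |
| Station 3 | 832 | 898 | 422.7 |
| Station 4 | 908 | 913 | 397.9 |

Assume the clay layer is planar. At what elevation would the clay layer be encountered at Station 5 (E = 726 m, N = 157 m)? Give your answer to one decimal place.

Let the plane be z = a·E + b·N + c.
Station 3−Station 2: 581a + 522b = −250.2;  Station 4−Station 2: 657a + 537b = −275.
Solving gives a = −0.29695, b = −0.14880.
Then c = 672.9 − a·251 − b·376 = 803.38.
At (726, 157): z = −215.6 − 23.4 + 803.38 = 564.4 m.

564.4 m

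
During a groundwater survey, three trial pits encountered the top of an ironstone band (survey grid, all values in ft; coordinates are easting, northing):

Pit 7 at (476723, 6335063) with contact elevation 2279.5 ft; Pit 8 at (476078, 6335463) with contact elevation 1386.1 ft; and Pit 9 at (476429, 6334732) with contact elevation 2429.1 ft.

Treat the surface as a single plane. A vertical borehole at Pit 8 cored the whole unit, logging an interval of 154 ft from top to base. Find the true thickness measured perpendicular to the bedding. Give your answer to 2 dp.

94.00 ft

Let the plane be z = a·easting + b·northing + c.
Pit 8−Pit 7: −645a + 400b = −893.4;  Pit 9−Pit 7: −294a − 331b = 149.6.
Solving gives a = 0.71241, b = −1.08474.
|∇z| = √(a²+b²) = 1.29776, so dip δ = arctan(1.29776) = 52.38°.
True thickness = vertical thickness × cos δ = 154 × cos 52.38° = 94.00 ft.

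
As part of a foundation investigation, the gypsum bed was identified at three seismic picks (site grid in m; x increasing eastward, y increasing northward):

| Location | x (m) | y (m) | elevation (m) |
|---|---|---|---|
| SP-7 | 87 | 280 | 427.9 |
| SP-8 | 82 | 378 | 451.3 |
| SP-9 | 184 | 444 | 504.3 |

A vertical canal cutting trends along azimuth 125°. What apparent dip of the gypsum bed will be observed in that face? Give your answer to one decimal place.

Two edge vectors: SP-7→SP-8 = (-5, 98, 23.4), SP-7→SP-9 = (97, 164, 76.4).
Normal n = (SP-7→SP-8) × (SP-7→SP-9) = (3649.6, 2651.8, -10326).
So ∂z/∂x = −n_x/n_z = 0.35344 and ∂z/∂y = −n_y/n_z = 0.25681.
Unit vector along 125° is (sin 125°, cos 125°) = (0.8192, -0.5736).
Slope in that direction = a·(0.8192) + b·(-0.5736) = 0.14222.
Apparent dip = arctan|0.14222| = 8.1° (true dip is 23.6°, so apparent ≤ true as expected).

8.1°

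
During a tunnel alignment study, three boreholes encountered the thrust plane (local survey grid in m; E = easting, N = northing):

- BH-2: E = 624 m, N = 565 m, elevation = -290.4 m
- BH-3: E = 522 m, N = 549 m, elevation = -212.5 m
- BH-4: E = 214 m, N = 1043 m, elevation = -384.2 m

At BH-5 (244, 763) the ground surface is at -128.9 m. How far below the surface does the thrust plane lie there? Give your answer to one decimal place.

Let the plane be z = a·E + b·N + c.
BH-3−BH-2: −102a − 16b = 77.9;  BH-4−BH-2: −410a + 478b = −93.8.
Solving gives a = −0.646023, b = −0.750354.
Then c = -290.4 − a·624 − b·565 = 536.67.
At (244, 763): z_contact = −157.63 − 572.52 + 536.67 = -193.48 m.
Depth below ground = -128.9 − (-193.48) = 64.6 m.

64.6 m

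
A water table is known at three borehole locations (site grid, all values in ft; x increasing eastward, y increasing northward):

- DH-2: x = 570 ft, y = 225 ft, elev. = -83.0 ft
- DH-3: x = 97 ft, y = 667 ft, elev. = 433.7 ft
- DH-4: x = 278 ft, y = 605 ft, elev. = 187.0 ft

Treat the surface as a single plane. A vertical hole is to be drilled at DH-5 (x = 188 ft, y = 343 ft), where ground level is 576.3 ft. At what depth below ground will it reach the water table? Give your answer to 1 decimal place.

132.8 ft

Two edge vectors: DH-2→DH-3 = (-473, 442, 516.7), DH-2→DH-4 = (-292, 380, 270).
Normal n = (DH-2→DH-3) × (DH-2→DH-4) = (-77006, -23166.4, -50676).
So ∂z/∂x = −n_x/n_z = −1.51958 and ∂z/∂y = −n_y/n_z = −0.45715.
Intercept c from DH-2: -83 + 866.16 + 102.86 = 886.02.
At (188, 343): z_contact = −285.68 − 156.80 + 886.02 = 443.53 ft.
Depth below ground = 576.3 − 443.53 = 132.8 ft.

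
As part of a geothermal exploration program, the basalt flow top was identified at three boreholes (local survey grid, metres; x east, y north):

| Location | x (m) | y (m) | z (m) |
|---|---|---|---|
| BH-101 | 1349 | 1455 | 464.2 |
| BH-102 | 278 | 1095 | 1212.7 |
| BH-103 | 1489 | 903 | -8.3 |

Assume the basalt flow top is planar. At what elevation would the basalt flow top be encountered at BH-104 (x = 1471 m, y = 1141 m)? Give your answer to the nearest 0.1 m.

Two edge vectors: BH-101→BH-102 = (-1071, -360, 748.5), BH-101→BH-103 = (140, -552, -472.5).
Normal n = (BH-101→BH-102) × (BH-101→BH-103) = (583272, -401257.5, 641592).
So ∂z/∂x = −n_x/n_z = −0.909101 and ∂z/∂y = −n_y/n_z = 0.625409.
Intercept c from BH-101: 464.2 + 1226.38 − 909.97 = 780.61.
At (1471, 1141): z = −1337.3 + 713.6 + 780.61 = 156.9 m.

156.9 m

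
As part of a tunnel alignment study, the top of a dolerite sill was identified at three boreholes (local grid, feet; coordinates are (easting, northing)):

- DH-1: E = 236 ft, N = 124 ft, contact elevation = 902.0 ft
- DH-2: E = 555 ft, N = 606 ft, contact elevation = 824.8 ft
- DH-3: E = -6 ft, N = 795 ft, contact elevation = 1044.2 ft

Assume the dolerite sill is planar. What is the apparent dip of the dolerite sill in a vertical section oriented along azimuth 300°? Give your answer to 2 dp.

19.57°

Two edge vectors: DH-1→DH-2 = (319, 482, -77.2), DH-1→DH-3 = (-242, 671, 142.2).
Normal n = (DH-1→DH-2) × (DH-1→DH-3) = (120341.6, -26679.4, 330693).
So ∂z/∂E = −n_x/n_z = −0.36391 and ∂z/∂N = −n_y/n_z = 0.08068.
Unit vector along 300° is (sin 300°, cos 300°) = (-0.8660, 0.5000).
Slope in that direction = a·(-0.8660) + b·(0.5000) = 0.35549.
Apparent dip = arctan|0.35549| = 19.57° (true dip is 20.4°, so apparent ≤ true as expected).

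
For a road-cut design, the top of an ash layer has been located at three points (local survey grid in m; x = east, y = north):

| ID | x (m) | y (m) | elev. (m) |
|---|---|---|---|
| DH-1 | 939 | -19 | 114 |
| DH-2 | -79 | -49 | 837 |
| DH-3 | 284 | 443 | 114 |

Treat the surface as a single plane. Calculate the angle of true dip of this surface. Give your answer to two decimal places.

Let the plane be z = a·x + b·y + c.
DH-2−DH-1: −1018a − 30b = 723;  DH-3−DH-1: −655a + 462b = 0.
Solving gives a = −0.68173, b = −0.96653.
Gradient magnitude |∇z| = √(a² + b²) = √(0.46476 + 0.93417) = 1.18276.
True dip = arctan(1.18276) = 49.79°, dipping toward NE (azimuth ≈ 035°).

49.79°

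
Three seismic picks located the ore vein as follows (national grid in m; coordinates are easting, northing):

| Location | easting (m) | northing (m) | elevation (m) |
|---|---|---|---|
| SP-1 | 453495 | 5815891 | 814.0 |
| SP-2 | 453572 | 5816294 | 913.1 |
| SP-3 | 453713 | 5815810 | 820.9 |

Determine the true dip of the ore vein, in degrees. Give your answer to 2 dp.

Let the plane be z = a·easting + b·northing + c.
SP-2−SP-1: 77a + 403b = 99.1;  SP-3−SP-1: 218a − 81b = 6.9.
Solving gives a = 0.11487, b = 0.22396.
Gradient magnitude |∇z| = √(a² + b²) = √(0.01319 + 0.05016) = 0.25170.
True dip = arctan(0.25170) = 14.13°, dipping toward SSW (azimuth ≈ 207°).

14.13°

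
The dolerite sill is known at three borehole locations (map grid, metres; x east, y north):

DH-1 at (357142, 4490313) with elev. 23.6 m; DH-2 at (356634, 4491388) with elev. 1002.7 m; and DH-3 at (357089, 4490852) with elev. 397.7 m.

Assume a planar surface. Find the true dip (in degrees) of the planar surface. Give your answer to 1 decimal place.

40.7°

Let the plane be z = a·x + b·y + c.
DH-2−DH-1: −508a + 1075b = 979.1;  DH-3−DH-1: −53a + 539b = 374.1.
Solving gives a = −0.57913, b = 0.63712.
Gradient magnitude |∇z| = √(a² + b²) = √(0.33539 + 0.40592) = 0.86100.
True dip = arctan(0.86100) = 40.7°, dipping toward SE (azimuth ≈ 138°).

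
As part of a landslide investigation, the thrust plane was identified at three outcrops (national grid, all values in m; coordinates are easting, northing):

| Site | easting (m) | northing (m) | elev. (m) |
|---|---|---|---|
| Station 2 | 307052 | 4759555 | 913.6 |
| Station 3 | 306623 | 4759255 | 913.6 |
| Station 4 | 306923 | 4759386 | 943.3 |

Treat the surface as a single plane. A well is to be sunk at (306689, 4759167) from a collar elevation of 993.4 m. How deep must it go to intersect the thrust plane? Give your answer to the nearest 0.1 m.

Let the plane be z = a·easting + b·northing + c.
Station 3−Station 2: −429a − 300b = 0;  Station 4−Station 2: −129a − 169b = 29.7.
Solving gives a = 0.263601669, b = −0.376950386.
Then c = 913.6 − a·307052 − b·4759555 = 1714090.28.
At (306689, 4759167): z_contact = 80843.73 − 1793969.84 + 1714090.28 = 964.17 m.
Depth below ground = 993.4 − 964.17 = 29.2 m.

29.2 m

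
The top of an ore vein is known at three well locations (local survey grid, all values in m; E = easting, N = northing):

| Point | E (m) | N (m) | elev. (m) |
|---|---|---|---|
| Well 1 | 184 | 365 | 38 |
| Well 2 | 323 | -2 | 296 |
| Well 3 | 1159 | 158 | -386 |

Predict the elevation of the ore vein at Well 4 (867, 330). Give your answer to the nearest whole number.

-363 m

Let the plane be z = a·E + b·N + c.
Well 2−Well 1: 139a − 367b = 258;  Well 3−Well 1: 975a − 207b = −424.
Solving gives a = −0.63520, b = −0.94358.
Then c = 38 − a·184 − b·365 = 499.28.
At (867, 330): z = −550.7 − 311.4 + 499.28 = -362.8 m.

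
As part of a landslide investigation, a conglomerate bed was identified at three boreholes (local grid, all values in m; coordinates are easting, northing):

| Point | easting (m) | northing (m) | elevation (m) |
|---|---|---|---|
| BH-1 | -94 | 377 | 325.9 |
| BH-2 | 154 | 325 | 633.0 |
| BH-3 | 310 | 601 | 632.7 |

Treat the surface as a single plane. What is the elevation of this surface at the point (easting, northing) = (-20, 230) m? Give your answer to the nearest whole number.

500 m

Let the plane be z = a·easting + b·northing + c.
BH-2−BH-1: 248a − 52b = 307.1;  BH-3−BH-1: 404a + 224b = 306.8.
Solving gives a = 1.10690, b = −0.62672.
Then c = 325.9 − a·-94 − b·377 = 666.22.
At (-20, 230): z = −22.1 − 144.1 + 666.22 = 499.9 m.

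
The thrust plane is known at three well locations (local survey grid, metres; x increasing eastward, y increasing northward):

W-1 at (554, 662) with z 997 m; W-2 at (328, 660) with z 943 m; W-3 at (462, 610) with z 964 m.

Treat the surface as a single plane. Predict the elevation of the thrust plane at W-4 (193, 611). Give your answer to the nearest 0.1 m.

900.5 m

Two edge vectors: W-1→W-2 = (-226, -2, -54), W-1→W-3 = (-92, -52, -33).
Normal n = (W-1→W-2) × (W-1→W-3) = (-2742, -2490, 11568).
So ∂z/∂x = −n_x/n_z = 0.23703 and ∂z/∂y = −n_y/n_z = 0.21525.
Intercept c from W-1: 997 − 131.32 − 142.49 = 723.19.
At (193, 611): z = 45.7 + 131.5 + 723.19 = 900.5 m.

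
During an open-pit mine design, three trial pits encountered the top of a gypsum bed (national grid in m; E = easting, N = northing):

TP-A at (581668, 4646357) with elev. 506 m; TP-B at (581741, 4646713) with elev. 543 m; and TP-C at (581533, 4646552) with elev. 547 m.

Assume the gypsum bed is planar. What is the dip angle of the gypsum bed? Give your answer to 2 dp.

9.90°

Let the plane be z = a·E + b·N + c.
TP-B−TP-A: 73a + 356b = 37;  TP-C−TP-A: −135a + 195b = 41.
Solving gives a = −0.11848, b = 0.12823.
Gradient magnitude |∇z| = √(a² + b²) = √(0.01404 + 0.01644) = 0.17459.
True dip = arctan(0.17459) = 9.90°, dipping toward SE (azimuth ≈ 137°).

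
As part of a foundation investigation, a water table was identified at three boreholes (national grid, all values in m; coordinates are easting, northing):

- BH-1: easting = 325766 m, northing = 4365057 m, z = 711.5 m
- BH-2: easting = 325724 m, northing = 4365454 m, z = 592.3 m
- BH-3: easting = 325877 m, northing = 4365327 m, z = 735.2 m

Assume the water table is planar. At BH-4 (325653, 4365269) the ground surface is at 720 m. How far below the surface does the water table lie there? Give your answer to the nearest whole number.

140 m

Two edge vectors: BH-1→BH-2 = (-42, 397, -119.2), BH-1→BH-3 = (111, 270, 23.7).
Normal n = (BH-1→BH-2) × (BH-1→BH-3) = (41592.9, -12235.8, -55407).
So ∂z/∂easting = −n_x/n_z = 0.75067952 and ∂z/∂northing = −n_y/n_z = −0.22083491.
Intercept c from BH-1: 711.5 − 244545.86 + 963956.98 = 720122.62.
At (325653, 4365269): z_contact = 244461.0 − 964003.8 + 720122.62 = 579.9 m.
Depth below ground = 720 − 579.9 = 140 m.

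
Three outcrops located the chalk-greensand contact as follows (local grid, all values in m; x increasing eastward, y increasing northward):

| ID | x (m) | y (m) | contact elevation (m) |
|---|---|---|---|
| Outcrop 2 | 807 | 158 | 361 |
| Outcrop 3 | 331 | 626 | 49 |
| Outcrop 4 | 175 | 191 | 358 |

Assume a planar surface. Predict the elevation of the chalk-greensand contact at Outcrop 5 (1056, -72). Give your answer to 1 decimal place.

513.9 m

Let the plane be z = a·x + b·y + c.
Outcrop 3−Outcrop 2: −476a + 468b = −312;  Outcrop 4−Outcrop 2: −632a + 33b = −3.
Solving gives a = −0.031749, b = −0.698959.
Then c = 361 − a·807 − b·158 = 497.06.
At (1056, -72): z = −33.5 + 50.3 + 497.06 = 513.9 m.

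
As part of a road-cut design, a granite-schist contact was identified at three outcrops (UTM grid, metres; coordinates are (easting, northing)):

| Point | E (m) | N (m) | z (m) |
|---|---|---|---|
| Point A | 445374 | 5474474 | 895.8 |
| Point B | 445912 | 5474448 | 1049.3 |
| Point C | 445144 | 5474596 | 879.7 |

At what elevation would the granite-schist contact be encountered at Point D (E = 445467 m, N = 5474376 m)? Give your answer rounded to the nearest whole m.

Two edge vectors: Point A→Point B = (538, -26, 153.5), Point A→Point C = (-230, 122, -16.1).
Normal n = (Point A→Point B) × (Point A→Point C) = (-18308.4, -26643.2, 59656).
So ∂z/∂E = −n_x/n_z = 0.30689956 and ∂z/∂N = −n_y/n_z = 0.44661392.
Intercept c from Point A: 895.8 − 136685.08 − 2444976.29 = −2580765.58.
At (445467, 5474376): z = 136713.6 + 2444932.5 − 2580765.58 = 880.6 m.

881 m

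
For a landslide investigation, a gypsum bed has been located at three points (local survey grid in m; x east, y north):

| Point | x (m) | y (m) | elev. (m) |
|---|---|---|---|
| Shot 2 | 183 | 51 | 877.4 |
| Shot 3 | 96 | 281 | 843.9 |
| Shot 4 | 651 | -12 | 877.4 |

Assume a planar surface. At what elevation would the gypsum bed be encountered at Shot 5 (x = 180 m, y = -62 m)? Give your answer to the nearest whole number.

895 m

Let the plane be z = a·x + b·y + c.
Shot 3−Shot 2: −87a + 230b = −33.5;  Shot 4−Shot 2: 468a − 63b = 0.
Solving gives a = −0.02066, b = −0.15347.
Then c = 877.4 − a·183 − b·51 = 889.01.
At (180, -62): z = −3.7 + 9.5 + 889.01 = 894.8 m.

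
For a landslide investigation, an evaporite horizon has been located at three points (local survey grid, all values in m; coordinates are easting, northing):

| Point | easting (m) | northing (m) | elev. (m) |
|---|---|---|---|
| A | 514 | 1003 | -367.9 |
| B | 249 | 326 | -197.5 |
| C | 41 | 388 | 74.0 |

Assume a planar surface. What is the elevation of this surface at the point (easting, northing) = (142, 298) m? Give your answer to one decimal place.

-71.7 m

Two edge vectors: A→B = (-265, -677, 170.4), A→C = (-473, -615, 441.9).
Normal n = (A→B) × (A→C) = (-194370.3, 36504.3, -157246).
So ∂z/∂easting = −n_x/n_z = −1.236091 and ∂z/∂northing = −n_y/n_z = 0.232148.
Intercept c from A: -367.9 + 635.35 − 232.84 = 34.61.
At (142, 298): z = −175.5 + 69.2 + 34.61 = -71.7 m.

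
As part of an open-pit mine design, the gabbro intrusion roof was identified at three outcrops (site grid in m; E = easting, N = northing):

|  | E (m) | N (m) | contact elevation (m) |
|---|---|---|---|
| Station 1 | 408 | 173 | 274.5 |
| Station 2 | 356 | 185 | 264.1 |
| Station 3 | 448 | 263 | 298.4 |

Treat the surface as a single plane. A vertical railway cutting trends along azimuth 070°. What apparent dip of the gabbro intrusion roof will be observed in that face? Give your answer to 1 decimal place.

15.5°

Two edge vectors: Station 1→Station 2 = (-52, 12, -10.4), Station 1→Station 3 = (40, 90, 23.9).
Normal n = (Station 1→Station 2) × (Station 1→Station 3) = (1222.8, 826.8, -5160).
So ∂z/∂E = −n_x/n_z = 0.23698 and ∂z/∂N = −n_y/n_z = 0.16023.
Unit vector along 070° is (sin 70°, cos 70°) = (0.9397, 0.3420).
Slope in that direction = a·(0.9397) + b·(0.3420) = 0.27749.
Apparent dip = arctan|0.27749| = 15.5° (true dip is 16.0°, so apparent ≤ true as expected).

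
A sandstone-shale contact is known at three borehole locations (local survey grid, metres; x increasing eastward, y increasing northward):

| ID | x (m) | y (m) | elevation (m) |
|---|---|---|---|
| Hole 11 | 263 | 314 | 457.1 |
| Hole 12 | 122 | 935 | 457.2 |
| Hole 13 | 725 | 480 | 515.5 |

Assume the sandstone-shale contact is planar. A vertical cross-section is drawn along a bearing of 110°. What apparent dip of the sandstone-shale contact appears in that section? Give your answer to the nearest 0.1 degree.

5.7°

Let the plane be z = a·x + b·y + c.
Hole 12−Hole 11: −141a + 621b = 0.1;  Hole 13−Hole 11: 462a + 166b = 58.4.
Solving gives a = 0.11682, b = 0.02669.
Unit vector along 110° is (sin 110°, cos 110°) = (0.9397, -0.3420).
Slope in that direction = a·(0.9397) + b·(-0.3420) = 0.10065.
Apparent dip = arctan|0.10065| = 5.7° (true dip is 6.8°, so apparent ≤ true as expected).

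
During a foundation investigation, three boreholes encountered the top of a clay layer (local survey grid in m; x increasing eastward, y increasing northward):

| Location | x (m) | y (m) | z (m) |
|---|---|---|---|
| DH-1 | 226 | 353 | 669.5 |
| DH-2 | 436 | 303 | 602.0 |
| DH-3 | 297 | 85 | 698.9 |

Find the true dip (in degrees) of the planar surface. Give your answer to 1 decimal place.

23.0°

Let the plane be z = a·x + b·y + c.
DH-2−DH-1: 210a − 50b = −67.5;  DH-3−DH-1: 71a − 268b = 29.4.
Solving gives a = −0.37095, b = −0.20797.
Gradient magnitude |∇z| = √(a² + b²) = √(0.13760 + 0.04325) = 0.42527.
True dip = arctan(0.42527) = 23.0°, dipping toward ENE (azimuth ≈ 061°).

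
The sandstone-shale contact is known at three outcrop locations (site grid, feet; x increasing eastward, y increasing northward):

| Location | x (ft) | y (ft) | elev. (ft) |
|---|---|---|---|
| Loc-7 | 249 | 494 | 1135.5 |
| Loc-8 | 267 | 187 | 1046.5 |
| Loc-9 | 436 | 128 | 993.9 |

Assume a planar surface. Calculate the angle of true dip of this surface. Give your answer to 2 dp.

Let the plane be z = a·x + b·y + c.
Loc-8−Loc-7: 18a − 307b = −89;  Loc-9−Loc-7: 187a − 366b = −141.6.
Solving gives a = −0.21442, b = 0.27733.
Gradient magnitude |∇z| = √(a² + b²) = √(0.04598 + 0.07691) = 0.35056.
True dip = arctan(0.35056) = 19.32°, dipping toward SE (azimuth ≈ 142°).

19.32°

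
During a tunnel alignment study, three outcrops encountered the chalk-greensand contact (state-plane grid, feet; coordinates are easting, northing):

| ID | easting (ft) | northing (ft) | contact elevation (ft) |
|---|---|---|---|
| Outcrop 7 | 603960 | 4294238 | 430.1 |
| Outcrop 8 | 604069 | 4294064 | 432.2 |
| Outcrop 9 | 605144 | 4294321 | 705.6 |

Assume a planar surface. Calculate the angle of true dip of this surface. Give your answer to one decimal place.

14.5°

Two edge vectors: Outcrop 7→Outcrop 8 = (109, -174, 2.1), Outcrop 7→Outcrop 9 = (1184, 83, 275.5).
Normal n = (Outcrop 7→Outcrop 8) × (Outcrop 7→Outcrop 9) = (-48111.3, -27543.1, 215063).
So ∂z/∂easting = −n_x/n_z = 0.22371 and ∂z/∂northing = −n_y/n_z = 0.12807.
Gradient magnitude |∇z| = √(a² + b²) = √(0.05005 + 0.01640) = 0.25777.
True dip = arctan(0.25777) = 14.5°, dipping toward WSW (azimuth ≈ 240°).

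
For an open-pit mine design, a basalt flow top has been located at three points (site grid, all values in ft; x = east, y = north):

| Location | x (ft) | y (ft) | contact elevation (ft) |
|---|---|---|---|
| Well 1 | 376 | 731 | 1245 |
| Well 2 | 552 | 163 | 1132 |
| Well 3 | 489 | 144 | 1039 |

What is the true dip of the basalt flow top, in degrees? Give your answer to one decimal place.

55.0°

Let the plane be z = a·x + b·y + c.
Well 2−Well 1: 176a − 568b = −113;  Well 3−Well 1: 113a − 587b = −206.
Solving gives a = 1.29516, b = 0.60026.
Gradient magnitude |∇z| = √(a² + b²) = √(1.67744 + 0.36031) = 1.42750.
True dip = arctan(1.42750) = 55.0°, dipping toward WSW (azimuth ≈ 245°).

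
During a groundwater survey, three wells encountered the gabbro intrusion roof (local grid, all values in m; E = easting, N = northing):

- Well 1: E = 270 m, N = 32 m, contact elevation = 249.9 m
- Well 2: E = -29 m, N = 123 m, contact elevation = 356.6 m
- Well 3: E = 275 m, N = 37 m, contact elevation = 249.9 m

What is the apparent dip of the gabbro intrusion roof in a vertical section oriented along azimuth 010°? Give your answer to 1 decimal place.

Let the plane be z = a·E + b·N + c.
Well 2−Well 1: −299a + 91b = 106.7;  Well 3−Well 1: 5a + 5b = 0.
Solving gives a = −0.27359, b = 0.27359.
Unit vector along 010° is (sin 10°, cos 10°) = (0.1736, 0.9848).
Slope in that direction = a·(0.1736) + b·(0.9848) = 0.22192.
Apparent dip = arctan|0.22192| = 12.5° (true dip is 21.2°, so apparent ≤ true as expected).

12.5°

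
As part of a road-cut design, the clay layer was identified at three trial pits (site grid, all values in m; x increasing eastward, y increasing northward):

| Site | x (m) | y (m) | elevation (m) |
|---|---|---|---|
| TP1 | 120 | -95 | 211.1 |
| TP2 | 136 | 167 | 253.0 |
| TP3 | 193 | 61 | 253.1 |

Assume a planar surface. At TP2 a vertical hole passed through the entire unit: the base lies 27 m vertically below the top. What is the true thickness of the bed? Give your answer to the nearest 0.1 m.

Let the plane be z = a·x + b·y + c.
TP2−TP1: 16a + 262b = 41.9;  TP3−TP1: 73a + 156b = 42.
Solving gives a = 0.26865, b = 0.14352.
|∇z| = √(a²+b²) = 0.30458, so dip δ = arctan(0.30458) = 16.94°.
True thickness = vertical thickness × cos δ = 27 × cos 16.94° = 25.8 m.

25.8 m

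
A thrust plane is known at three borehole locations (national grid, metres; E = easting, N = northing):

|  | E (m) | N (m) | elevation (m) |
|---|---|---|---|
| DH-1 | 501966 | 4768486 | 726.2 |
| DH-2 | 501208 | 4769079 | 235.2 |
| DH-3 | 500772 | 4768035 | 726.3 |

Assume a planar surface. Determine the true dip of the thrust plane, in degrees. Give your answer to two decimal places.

Two edge vectors: DH-1→DH-2 = (-758, 593, -491), DH-1→DH-3 = (-1194, -451, 0.1).
Normal n = (DH-1→DH-2) × (DH-1→DH-3) = (-221381.7, 586329.8, 1049900).
So ∂z/∂E = −n_x/n_z = 0.21086 and ∂z/∂N = −n_y/n_z = −0.55846.
Gradient magnitude |∇z| = √(a² + b²) = √(0.04446 + 0.31188) = 0.59694.
True dip = arctan(0.59694) = 30.83°, dipping toward NNW (azimuth ≈ 339°).

30.83°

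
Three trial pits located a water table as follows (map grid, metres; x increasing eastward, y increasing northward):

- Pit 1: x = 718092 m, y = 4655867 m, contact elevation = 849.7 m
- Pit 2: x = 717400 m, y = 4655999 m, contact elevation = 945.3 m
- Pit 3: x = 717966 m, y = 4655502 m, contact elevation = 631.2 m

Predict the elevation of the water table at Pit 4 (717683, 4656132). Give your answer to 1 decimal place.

1019.6 m

Two edge vectors: Pit 1→Pit 2 = (-692, 132, 95.6), Pit 1→Pit 3 = (-126, -365, -218.5).
Normal n = (Pit 1→Pit 2) × (Pit 1→Pit 3) = (6052, -163247.6, 269212).
So ∂z/∂x = −n_x/n_z = −0.022480424 and ∂z/∂y = −n_y/n_z = 0.606390503.
Intercept c from Pit 1: 849.7 + 16143.01 − 2823273.53 = −2806280.82.
At (717683, 4656132): z = −16133.8 + 2823434.2 − 2806280.82 = 1019.6 m.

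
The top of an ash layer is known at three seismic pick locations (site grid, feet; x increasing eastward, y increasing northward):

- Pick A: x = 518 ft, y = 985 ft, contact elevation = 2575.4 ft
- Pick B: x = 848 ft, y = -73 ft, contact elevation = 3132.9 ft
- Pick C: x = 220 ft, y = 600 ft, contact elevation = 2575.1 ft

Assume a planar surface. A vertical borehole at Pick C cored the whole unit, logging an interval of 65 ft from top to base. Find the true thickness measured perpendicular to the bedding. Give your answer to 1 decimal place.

55.4 ft

Two edge vectors: Pick A→Pick B = (330, -1058, 557.5), Pick A→Pick C = (-298, -385, -0.3).
Normal n = (Pick A→Pick B) × (Pick A→Pick C) = (214954.9, -166036, -442334).
So ∂z/∂x = −n_x/n_z = 0.48596 and ∂z/∂y = −n_y/n_z = −0.37536.
|∇z| = √(a²+b²) = 0.61404, so dip δ = arctan(0.61404) = 31.55°.
True thickness = vertical thickness × cos δ = 65 × cos 31.55° = 55.4 ft.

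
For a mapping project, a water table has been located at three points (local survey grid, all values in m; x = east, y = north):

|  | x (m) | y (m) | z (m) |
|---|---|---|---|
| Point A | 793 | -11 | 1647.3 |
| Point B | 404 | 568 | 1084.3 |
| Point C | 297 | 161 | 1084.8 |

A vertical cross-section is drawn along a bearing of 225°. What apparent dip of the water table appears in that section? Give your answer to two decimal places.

28.40°

Two edge vectors: Point A→Point B = (-389, 579, -563), Point A→Point C = (-496, 172, -562.5).
Normal n = (Point A→Point B) × (Point A→Point C) = (-228851.5, 60435.5, 220276).
So ∂z/∂x = −n_x/n_z = 1.03893 and ∂z/∂y = −n_y/n_z = −0.27436.
Unit vector along 225° is (sin 225°, cos 225°) = (-0.7071, -0.7071).
Slope in that direction = a·(-0.7071) + b·(-0.7071) = −0.54063.
Apparent dip = arctan|0.54063| = 28.40° (true dip is 47.1°, so apparent ≤ true as expected).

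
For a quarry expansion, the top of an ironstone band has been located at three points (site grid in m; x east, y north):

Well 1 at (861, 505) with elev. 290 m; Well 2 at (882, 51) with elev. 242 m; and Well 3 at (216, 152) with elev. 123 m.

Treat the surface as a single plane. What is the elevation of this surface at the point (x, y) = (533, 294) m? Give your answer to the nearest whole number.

Let the plane be z = a·x + b·y + c.
Well 2−Well 1: 21a − 454b = −48;  Well 3−Well 1: −645a − 353b = −167.
Solving gives a = 0.19609, b = 0.11480.
Then c = 290 − a·861 − b·505 = 63.20.
At (533, 294): z = 104.5 + 33.8 + 63.20 = 201.5 m.

201 m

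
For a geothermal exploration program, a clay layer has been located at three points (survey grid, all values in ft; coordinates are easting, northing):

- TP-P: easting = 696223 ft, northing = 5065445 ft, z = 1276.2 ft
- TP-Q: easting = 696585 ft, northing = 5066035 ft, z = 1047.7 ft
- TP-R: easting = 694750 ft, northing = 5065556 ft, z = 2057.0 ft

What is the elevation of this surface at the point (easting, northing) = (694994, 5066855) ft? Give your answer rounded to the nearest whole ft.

Two edge vectors: TP-P→TP-Q = (362, 590, -228.5), TP-P→TP-R = (-1473, 111, 780.8).
Normal n = (TP-P→TP-Q) × (TP-P→TP-R) = (486035.5, 53930.9, 909252).
So ∂z/∂easting = −n_x/n_z = −0.53454433 and ∂z/∂northing = −n_y/n_z = −0.05931348.
Intercept c from TP-P: 1276.2 + 372162.06 + 300449.17 = 673887.43.
At (694994, 5066855): z = −371505.1 − 300532.8 + 673887.43 = 1849.5 ft.

1850 ft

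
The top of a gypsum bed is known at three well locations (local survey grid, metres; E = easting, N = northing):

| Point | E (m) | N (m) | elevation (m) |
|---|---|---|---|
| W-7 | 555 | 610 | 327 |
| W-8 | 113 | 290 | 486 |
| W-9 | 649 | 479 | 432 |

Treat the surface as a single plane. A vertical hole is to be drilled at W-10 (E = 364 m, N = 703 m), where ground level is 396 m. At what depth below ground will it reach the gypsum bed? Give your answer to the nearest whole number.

Two edge vectors: W-7→W-8 = (-442, -320, 159), W-7→W-9 = (94, -131, 105).
Normal n = (W-7→W-8) × (W-7→W-9) = (-12771, 61356, 87982).
So ∂z/∂E = −n_x/n_z = 0.14515 and ∂z/∂N = −n_y/n_z = −0.69737.
Intercept c from W-7: 327 − 80.56 + 425.40 = 671.83.
At (364, 703): z_contact = 52.8 − 490.3 + 671.83 = 234.4 m.
Depth below ground = 396 − 234.4 = 162 m.

162 m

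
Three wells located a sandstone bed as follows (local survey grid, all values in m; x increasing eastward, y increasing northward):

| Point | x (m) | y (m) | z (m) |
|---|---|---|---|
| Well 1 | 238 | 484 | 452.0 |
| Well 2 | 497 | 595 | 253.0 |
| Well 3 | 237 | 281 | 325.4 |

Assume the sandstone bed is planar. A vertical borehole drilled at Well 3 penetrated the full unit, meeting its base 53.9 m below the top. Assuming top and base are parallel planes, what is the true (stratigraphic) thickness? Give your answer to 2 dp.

34.28 m

Two edge vectors: Well 1→Well 2 = (259, 111, -199), Well 1→Well 3 = (-1, -203, -126.6).
Normal n = (Well 1→Well 2) × (Well 1→Well 3) = (-54449.6, 32988.4, -52466).
So ∂z/∂x = −n_x/n_z = −1.03781 and ∂z/∂y = −n_y/n_z = 0.62876.
|∇z| = √(a²+b²) = 1.21342, so dip δ = arctan(1.21342) = 50.51°.
True thickness = vertical thickness × cos δ = 53.9 × cos 50.51° = 34.28 m.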